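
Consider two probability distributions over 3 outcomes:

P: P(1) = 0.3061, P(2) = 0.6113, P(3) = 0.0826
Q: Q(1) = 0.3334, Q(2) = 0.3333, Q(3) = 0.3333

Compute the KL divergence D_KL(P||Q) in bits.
0.3310 bits

D_KL(P||Q) = Σ P(x) log₂(P(x)/Q(x))

Computing term by term:
  P(1)·log₂(P(1)/Q(1)) = 0.3061·log₂(0.3061/0.3334) = -0.03773
  P(2)·log₂(P(2)/Q(2)) = 0.6113·log₂(0.6113/0.3333) = 0.53492
  P(3)·log₂(P(3)/Q(3)) = 0.0826·log₂(0.0826/0.3333) = -0.16624

D_KL(P||Q) = -0.03773 + 0.53492 - 0.16624 = 0.33095 ≈ 0.3310 bits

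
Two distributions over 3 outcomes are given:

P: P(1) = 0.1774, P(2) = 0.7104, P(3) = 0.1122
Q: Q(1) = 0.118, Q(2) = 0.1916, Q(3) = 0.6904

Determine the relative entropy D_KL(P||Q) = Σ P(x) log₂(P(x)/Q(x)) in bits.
1.1533 bits

D_KL(P||Q) = Σ P(x) log₂(P(x)/Q(x))

Computing term by term:
  P(1)·log₂(P(1)/Q(1)) = 0.1774·log₂(0.1774/0.118) = 0.10435
  P(2)·log₂(P(2)/Q(2)) = 0.7104·log₂(0.7104/0.1916) = 1.34304
  P(3)·log₂(P(3)/Q(3)) = 0.1122·log₂(0.1122/0.6904) = -0.29412

D_KL(P||Q) = 0.10435 + 1.34304 - 0.29412 = 1.15327 ≈ 1.1533 bits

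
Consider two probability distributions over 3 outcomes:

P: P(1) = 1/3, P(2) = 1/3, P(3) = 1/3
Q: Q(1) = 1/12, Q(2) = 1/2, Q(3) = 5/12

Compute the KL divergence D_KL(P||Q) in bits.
0.3644 bits

D_KL(P||Q) = Σ P(x) log₂(P(x)/Q(x))

Computing term by term:
  P(1)·log₂(P(1)/Q(1)) = (1/3)·log₂((1/3)/(1/12)) = 0.66667
  P(2)·log₂(P(2)/Q(2)) = (1/3)·log₂((1/3)/(1/2)) = -0.19499
  P(3)·log₂(P(3)/Q(3)) = (1/3)·log₂((1/3)/(5/12)) = -0.10731

D_KL(P||Q) = 0.66667 - 0.19499 - 0.10731 = 0.36437 ≈ 0.3644 bits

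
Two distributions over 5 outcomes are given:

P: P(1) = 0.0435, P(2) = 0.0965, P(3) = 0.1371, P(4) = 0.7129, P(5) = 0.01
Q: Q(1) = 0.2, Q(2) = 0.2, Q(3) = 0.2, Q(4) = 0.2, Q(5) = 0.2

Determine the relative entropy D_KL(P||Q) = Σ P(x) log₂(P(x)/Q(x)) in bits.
0.9921 bits

D_KL(P||Q) = Σ P(x) log₂(P(x)/Q(x))

Computing term by term:
  P(1)·log₂(P(1)/Q(1)) = 0.0435·log₂(0.0435/0.2) = -0.09574
  P(2)·log₂(P(2)/Q(2)) = 0.0965·log₂(0.0965/0.2) = -0.10146
  P(3)·log₂(P(3)/Q(3)) = 0.1371·log₂(0.1371/0.2) = -0.07469
  P(4)·log₂(P(4)/Q(4)) = 0.7129·log₂(0.7129/0.2) = 1.30724
  P(5)·log₂(P(5)/Q(5)) = 0.01·log₂(0.01/0.2) = -0.04322

D_KL(P||Q) = -0.09574 - 0.10146 - 0.07469 + 1.30724 - 0.04322 = 0.99213 ≈ 0.9921 bits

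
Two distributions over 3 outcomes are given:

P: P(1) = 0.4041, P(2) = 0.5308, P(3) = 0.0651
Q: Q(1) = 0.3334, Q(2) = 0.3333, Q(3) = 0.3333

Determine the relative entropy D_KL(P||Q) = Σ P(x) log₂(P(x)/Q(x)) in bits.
0.3151 bits

D_KL(P||Q) = Σ P(x) log₂(P(x)/Q(x))

Computing term by term:
  P(1)·log₂(P(1)/Q(1)) = 0.4041·log₂(0.4041/0.3334) = 0.11212
  P(2)·log₂(P(2)/Q(2)) = 0.5308·log₂(0.5308/0.3333) = 0.35635
  P(3)·log₂(P(3)/Q(3)) = 0.0651·log₂(0.0651/0.3333) = -0.15338

D_KL(P||Q) = 0.11212 + 0.35635 - 0.15338 = 0.31509 ≈ 0.3151 bits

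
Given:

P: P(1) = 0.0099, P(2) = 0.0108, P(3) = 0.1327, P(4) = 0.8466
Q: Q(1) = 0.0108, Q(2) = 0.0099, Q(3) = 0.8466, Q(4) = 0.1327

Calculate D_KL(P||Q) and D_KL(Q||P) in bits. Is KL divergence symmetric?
D_KL(P||Q) = 1.9087 bits, D_KL(Q||P) = 1.9087 bits. The two values coincide for this particular pair, but no — KL divergence is not symmetric in general.

D_KL(P||Q) = Σ P(x) log₂(P(x)/Q(x))

Computing term by term:
  P(1)·log₂(P(1)/Q(1)) = 0.0099·log₂(0.0099/0.0108) = -0.00124
  P(2)·log₂(P(2)/Q(2)) = 0.0108·log₂(0.0108/0.0099) = 0.00136
  P(3)·log₂(P(3)/Q(3)) = 0.1327·log₂(0.1327/0.8466) = -0.35478
  P(4)·log₂(P(4)/Q(4)) = 0.8466·log₂(0.8466/0.1327) = 2.26340

D_KL(P||Q) = -0.00124 + 0.00136 - 0.35478 + 2.26340 = 1.90874 ≈ 1.9087 bits

D_KL(Q||P) = Σ Q(x) log₂(Q(x)/P(x))

Computing term by term:
  Q(1)·log₂(Q(1)/P(1)) = 0.0108·log₂(0.0108/0.0099) = 0.00136
  Q(2)·log₂(Q(2)/P(2)) = 0.0099·log₂(0.0099/0.0108) = -0.00124
  Q(3)·log₂(Q(3)/P(3)) = 0.8466·log₂(0.8466/0.1327) = 2.26340
  Q(4)·log₂(Q(4)/P(4)) = 0.1327·log₂(0.1327/0.8466) = -0.35478

D_KL(Q||P) = 0.00136 - 0.00124 + 2.26340 - 0.35478 = 1.90874 ≈ 1.9087 bits

These ARE equal here. Q is P with outcomes relabeled (Q(1) = P(2), Q(2) = P(1), Q(3) = P(4), Q(4) = P(3)) by a relabeling that is its own inverse, so the two sums contain exactly the same terms in a different order. This is a special case — KL divergence is not symmetric in general: D_KL(P||Q) ≠ D_KL(Q||P) for most P, Q.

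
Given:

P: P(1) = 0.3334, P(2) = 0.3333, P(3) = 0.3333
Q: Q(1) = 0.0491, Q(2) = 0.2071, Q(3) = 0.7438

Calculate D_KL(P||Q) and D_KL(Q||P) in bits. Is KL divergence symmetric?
D_KL(P||Q) = 0.7642 bits, D_KL(Q||P) = 0.5835 bits. No, KL divergence is not symmetric.

D_KL(P||Q) = Σ P(x) log₂(P(x)/Q(x))

Computing term by term:
  P(1)·log₂(P(1)/Q(1)) = 0.3334·log₂(0.3334/0.0491) = 0.92134
  P(2)·log₂(P(2)/Q(2)) = 0.3333·log₂(0.3333/0.2071) = 0.22881
  P(3)·log₂(P(3)/Q(3)) = 0.3333·log₂(0.3333/0.7438) = -0.38599

D_KL(P||Q) = 0.92134 + 0.22881 - 0.38599 = 0.76416 ≈ 0.7642 bits

D_KL(Q||P) = Σ Q(x) log₂(Q(x)/P(x))

Computing term by term:
  Q(1)·log₂(Q(1)/P(1)) = 0.0491·log₂(0.0491/0.3334) = -0.13569
  Q(2)·log₂(Q(2)/P(2)) = 0.2071·log₂(0.2071/0.3333) = -0.14217
  Q(3)·log₂(Q(3)/P(3)) = 0.7438·log₂(0.7438/0.3333) = 0.86139

D_KL(Q||P) = -0.13569 - 0.14217 + 0.86139 = 0.58353 ≈ 0.5835 bits

These are NOT equal (difference: 0.1807 bits). KL divergence is asymmetric: D_KL(P||Q) ≠ D_KL(Q||P) in general.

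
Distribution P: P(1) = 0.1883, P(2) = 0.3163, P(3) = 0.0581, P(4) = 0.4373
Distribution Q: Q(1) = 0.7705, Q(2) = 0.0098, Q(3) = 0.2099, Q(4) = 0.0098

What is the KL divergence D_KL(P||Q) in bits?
3.4913 bits

D_KL(P||Q) = Σ P(x) log₂(P(x)/Q(x))

Computing term by term:
  P(1)·log₂(P(1)/Q(1)) = 0.1883·log₂(0.1883/0.7705) = -0.38277
  P(2)·log₂(P(2)/Q(2)) = 0.3163·log₂(0.3163/0.0098) = 1.58541
  P(3)·log₂(P(3)/Q(3)) = 0.0581·log₂(0.0581/0.2099) = -0.10766
  P(4)·log₂(P(4)/Q(4)) = 0.4373·log₂(0.4373/0.0098) = 2.39627

D_KL(P||Q) = -0.38277 + 1.58541 - 0.10766 + 2.39627 = 3.49125 ≈ 3.4913 bits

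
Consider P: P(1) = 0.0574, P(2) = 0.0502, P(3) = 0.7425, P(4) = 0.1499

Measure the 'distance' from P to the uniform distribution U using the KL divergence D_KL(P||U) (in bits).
0.8173 bits

U(i) = 1/4 for all i

D_KL(P||U) = Σ P(x) log₂(P(x) / (1/4))
           = Σ P(x) log₂(P(x)) + log₂(4)
           = log₂(4) - H(P)

H(P) = -Σ P(x) log₂(P(x)):
  -P(1)·log₂(P(1)) = -(0.0574)·log₂(0.0574) = 0.23665
  -P(2)·log₂(P(2)) = -(0.0502)·log₂(0.0502) = 0.21667
  -P(3)·log₂(P(3)) = -(0.7425)·log₂(0.7425) = 0.31893
  -P(4)·log₂(P(4)) = -(0.1499)·log₂(0.1499) = 0.41042
H(P) = 0.23665 + 0.21667 + 0.31893 + 0.41042 = 1.18267 bits

log₂(4) = 2.00000 bits

D_KL(P||U) = 2.00000 - 1.18267 = 0.81733 ≈ 0.8173 bits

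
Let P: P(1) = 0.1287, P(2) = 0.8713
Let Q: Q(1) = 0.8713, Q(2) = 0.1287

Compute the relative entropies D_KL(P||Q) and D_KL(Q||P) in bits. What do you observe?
D_KL(P||Q) = 2.0490 bits, D_KL(Q||P) = 2.0490 bits. The two directions give the same value here, because Q is a self-inverse relabeling of P; in general KL divergence is asymmetric.

D_KL(P||Q) = Σ P(x) log₂(P(x)/Q(x))

Computing term by term:
  P(1)·log₂(P(1)/Q(1)) = 0.1287·log₂(0.1287/0.8713) = -0.35510
  P(2)·log₂(P(2)/Q(2)) = 0.8713·log₂(0.8713/0.1287) = 2.40405

D_KL(P||Q) = -0.35510 + 2.40405 = 2.04895 ≈ 2.0490 bits

D_KL(Q||P) = Σ Q(x) log₂(Q(x)/P(x))

Computing term by term:
  Q(1)·log₂(Q(1)/P(1)) = 0.8713·log₂(0.8713/0.1287) = 2.40405
  Q(2)·log₂(Q(2)/P(2)) = 0.1287·log₂(0.1287/0.8713) = -0.35510

D_KL(Q||P) = 2.40405 - 0.35510 = 2.04895 ≈ 2.0490 bits

These ARE equal here. Q is P with outcomes relabeled (Q(1) = P(2), Q(2) = P(1)) by a relabeling that is its own inverse, so the two sums contain exactly the same terms in a different order. This is a special case — KL divergence is not symmetric in general: D_KL(P||Q) ≠ D_KL(Q||P) for most P, Q.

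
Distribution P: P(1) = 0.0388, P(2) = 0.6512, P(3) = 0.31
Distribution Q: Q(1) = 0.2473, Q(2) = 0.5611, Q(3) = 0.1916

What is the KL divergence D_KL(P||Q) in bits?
0.2514 bits

D_KL(P||Q) = Σ P(x) log₂(P(x)/Q(x))

Computing term by term:
  P(1)·log₂(P(1)/Q(1)) = 0.0388·log₂(0.0388/0.2473) = -0.10368
  P(2)·log₂(P(2)/Q(2)) = 0.6512·log₂(0.6512/0.5611) = 0.13991
  P(3)·log₂(P(3)/Q(3)) = 0.31·log₂(0.31/0.1916) = 0.21519

D_KL(P||Q) = -0.10368 + 0.13991 + 0.21519 = 0.25142 ≈ 0.2514 bits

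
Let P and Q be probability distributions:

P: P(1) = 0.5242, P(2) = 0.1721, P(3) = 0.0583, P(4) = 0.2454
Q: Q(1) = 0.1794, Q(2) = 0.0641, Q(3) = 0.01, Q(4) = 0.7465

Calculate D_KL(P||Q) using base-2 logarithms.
0.8105 bits

D_KL(P||Q) = Σ P(x) log₂(P(x)/Q(x))

Computing term by term:
  P(1)·log₂(P(1)/Q(1)) = 0.5242·log₂(0.5242/0.1794) = 0.81090
  P(2)·log₂(P(2)/Q(2)) = 0.1721·log₂(0.1721/0.0641) = 0.24522
  P(3)·log₂(P(3)/Q(3)) = 0.0583·log₂(0.0583/0.01) = 0.14829
  P(4)·log₂(P(4)/Q(4)) = 0.2454·log₂(0.2454/0.7465) = -0.39387

D_KL(P||Q) = 0.81090 + 0.24522 + 0.14829 - 0.39387 = 0.81054 ≈ 0.8105 bits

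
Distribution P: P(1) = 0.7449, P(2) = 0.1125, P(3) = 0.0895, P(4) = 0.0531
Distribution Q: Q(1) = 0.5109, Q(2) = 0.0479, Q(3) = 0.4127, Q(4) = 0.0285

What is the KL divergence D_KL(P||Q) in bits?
0.3941 bits

D_KL(P||Q) = Σ P(x) log₂(P(x)/Q(x))

Computing term by term:
  P(1)·log₂(P(1)/Q(1)) = 0.7449·log₂(0.7449/0.5109) = 0.40523
  P(2)·log₂(P(2)/Q(2)) = 0.1125·log₂(0.1125/0.0479) = 0.13858
  P(3)·log₂(P(3)/Q(3)) = 0.0895·log₂(0.0895/0.4127) = -0.19736
  P(4)·log₂(P(4)/Q(4)) = 0.0531·log₂(0.0531/0.0285) = 0.04767

D_KL(P||Q) = 0.40523 + 0.13858 - 0.19736 + 0.04767 = 0.39412 ≈ 0.3941 bits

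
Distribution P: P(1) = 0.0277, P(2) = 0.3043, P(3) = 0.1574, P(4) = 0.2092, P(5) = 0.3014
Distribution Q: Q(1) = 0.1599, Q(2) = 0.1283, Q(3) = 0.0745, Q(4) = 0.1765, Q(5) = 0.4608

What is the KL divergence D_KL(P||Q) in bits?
0.3456 bits

D_KL(P||Q) = Σ P(x) log₂(P(x)/Q(x))

Computing term by term:
  P(1)·log₂(P(1)/Q(1)) = 0.0277·log₂(0.0277/0.1599) = -0.07006
  P(2)·log₂(P(2)/Q(2)) = 0.3043·log₂(0.3043/0.1283) = 0.37915
  P(3)·log₂(P(3)/Q(3)) = 0.1574·log₂(0.1574/0.0745) = 0.16985
  P(4)·log₂(P(4)/Q(4)) = 0.2092·log₂(0.2092/0.1765) = 0.05130
  P(5)·log₂(P(5)/Q(5)) = 0.3014·log₂(0.3014/0.4608) = -0.18460

D_KL(P||Q) = -0.07006 + 0.37915 + 0.16985 + 0.05130 - 0.18460 = 0.34564 ≈ 0.3456 bits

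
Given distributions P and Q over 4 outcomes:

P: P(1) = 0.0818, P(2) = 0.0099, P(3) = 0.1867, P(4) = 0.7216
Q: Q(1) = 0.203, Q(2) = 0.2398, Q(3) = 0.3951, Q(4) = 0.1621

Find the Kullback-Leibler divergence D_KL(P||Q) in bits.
1.1999 bits

D_KL(P||Q) = Σ P(x) log₂(P(x)/Q(x))

Computing term by term:
  P(1)·log₂(P(1)/Q(1)) = 0.0818·log₂(0.0818/0.203) = -0.10726
  P(2)·log₂(P(2)/Q(2)) = 0.0099·log₂(0.0099/0.2398) = -0.04552
  P(3)·log₂(P(3)/Q(3)) = 0.1867·log₂(0.1867/0.3951) = -0.20192
  P(4)·log₂(P(4)/Q(4)) = 0.7216·log₂(0.7216/0.1621) = 1.55455

D_KL(P||Q) = -0.10726 - 0.04552 - 0.20192 + 1.55455 = 1.19985 ≈ 1.1999 bits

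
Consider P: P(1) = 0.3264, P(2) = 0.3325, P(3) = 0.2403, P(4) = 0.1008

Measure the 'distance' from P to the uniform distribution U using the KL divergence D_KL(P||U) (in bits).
0.1166 bits

U(i) = 1/4 for all i

D_KL(P||U) = Σ P(x) log₂(P(x) / (1/4))
           = Σ P(x) log₂(P(x)) + log₂(4)
           = log₂(4) - H(P)

H(P) = -Σ P(x) log₂(P(x)):
  -P(1)·log₂(P(1)) = -(0.3264)·log₂(0.3264) = 0.52723
  -P(2)·log₂(P(2)) = -(0.3325)·log₂(0.3325) = 0.52820
  -P(3)·log₂(P(3)) = -(0.2403)·log₂(0.2403) = 0.49432
  -P(4)·log₂(P(4)) = -(0.1008)·log₂(0.1008) = 0.33369
H(P) = 0.52723 + 0.52820 + 0.49432 + 0.33369 = 1.88344 bits

log₂(4) = 2.00000 bits

D_KL(P||U) = 2.00000 - 1.88344 = 0.11656 ≈ 0.1166 bits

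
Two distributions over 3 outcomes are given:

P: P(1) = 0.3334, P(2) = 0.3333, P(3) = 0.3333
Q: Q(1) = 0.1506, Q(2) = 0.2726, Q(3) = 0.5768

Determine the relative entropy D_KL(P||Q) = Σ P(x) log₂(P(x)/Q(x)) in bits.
0.2152 bits

D_KL(P||Q) = Σ P(x) log₂(P(x)/Q(x))

Computing term by term:
  P(1)·log₂(P(1)/Q(1)) = 0.3334·log₂(0.3334/0.1506) = 0.38225
  P(2)·log₂(P(2)/Q(2)) = 0.3333·log₂(0.3333/0.2726) = 0.09667
  P(3)·log₂(P(3)/Q(3)) = 0.3333·log₂(0.3333/0.5768) = -0.26372

D_KL(P||Q) = 0.38225 + 0.09667 - 0.26372 = 0.21520 ≈ 0.2152 bits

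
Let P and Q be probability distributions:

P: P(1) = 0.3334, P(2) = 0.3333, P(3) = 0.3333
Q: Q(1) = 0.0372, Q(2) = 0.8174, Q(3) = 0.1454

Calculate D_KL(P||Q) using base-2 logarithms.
1.0224 bits

D_KL(P||Q) = Σ P(x) log₂(P(x)/Q(x))

Computing term by term:
  P(1)·log₂(P(1)/Q(1)) = 0.3334·log₂(0.3334/0.0372) = 1.05484
  P(2)·log₂(P(2)/Q(2)) = 0.3333·log₂(0.3333/0.8174) = -0.43136
  P(3)·log₂(P(3)/Q(3)) = 0.3333·log₂(0.3333/0.1454) = 0.39889

D_KL(P||Q) = 1.05484 - 0.43136 + 0.39889 = 1.02237 ≈ 1.0224 bits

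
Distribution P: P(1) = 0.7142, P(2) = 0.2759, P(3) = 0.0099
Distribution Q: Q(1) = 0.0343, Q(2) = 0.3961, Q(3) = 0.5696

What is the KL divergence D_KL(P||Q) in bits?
2.9264 bits

D_KL(P||Q) = Σ P(x) log₂(P(x)/Q(x))

Computing term by term:
  P(1)·log₂(P(1)/Q(1)) = 0.7142·log₂(0.7142/0.0343) = 3.12823
  P(2)·log₂(P(2)/Q(2)) = 0.2759·log₂(0.2759/0.3961) = -0.14394
  P(3)·log₂(P(3)/Q(3)) = 0.0099·log₂(0.0099/0.5696) = -0.05788

D_KL(P||Q) = 3.12823 - 0.14394 - 0.05788 = 2.92641 ≈ 2.9264 bits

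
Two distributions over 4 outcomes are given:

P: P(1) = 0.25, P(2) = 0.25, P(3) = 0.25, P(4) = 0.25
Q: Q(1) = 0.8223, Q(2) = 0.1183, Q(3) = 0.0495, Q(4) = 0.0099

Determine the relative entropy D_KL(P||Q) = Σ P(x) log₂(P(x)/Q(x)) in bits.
1.5891 bits

D_KL(P||Q) = Σ P(x) log₂(P(x)/Q(x))

Computing term by term:
  P(1)·log₂(P(1)/Q(1)) = 0.25·log₂(0.25/0.8223) = -0.42943
  P(2)·log₂(P(2)/Q(2)) = 0.25·log₂(0.25/0.1183) = 0.26987
  P(3)·log₂(P(3)/Q(3)) = 0.25·log₂(0.25/0.0495) = 0.58411
  P(4)·log₂(P(4)/Q(4)) = 0.25·log₂(0.25/0.0099) = 1.16459

D_KL(P||Q) = -0.42943 + 0.26987 + 0.58411 + 1.16459 = 1.58914 ≈ 1.5891 bits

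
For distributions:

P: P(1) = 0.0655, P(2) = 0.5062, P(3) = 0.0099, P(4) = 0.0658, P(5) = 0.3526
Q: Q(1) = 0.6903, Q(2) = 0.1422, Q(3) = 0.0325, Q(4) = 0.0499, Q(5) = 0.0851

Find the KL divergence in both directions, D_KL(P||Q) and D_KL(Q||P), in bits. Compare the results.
D_KL(P||Q) = 1.4371 bits, D_KL(Q||P) = 1.9462 bits. D_KL(Q||P) is larger than D_KL(P||Q) by 0.5091 bits; the two directions differ.

D_KL(P||Q) = Σ P(x) log₂(P(x)/Q(x))

Computing term by term:
  P(1)·log₂(P(1)/Q(1)) = 0.0655·log₂(0.0655/0.6903) = -0.22255
  P(2)·log₂(P(2)/Q(2)) = 0.5062·log₂(0.5062/0.1422) = 0.92725
  P(3)·log₂(P(3)/Q(3)) = 0.0099·log₂(0.0099/0.0325) = -0.01698
  P(4)·log₂(P(4)/Q(4)) = 0.0658·log₂(0.0658/0.0499) = 0.02626
  P(5)·log₂(P(5)/Q(5)) = 0.3526·log₂(0.3526/0.0851) = 0.72311

D_KL(P||Q) = -0.22255 + 0.92725 - 0.01698 + 0.02626 + 0.72311 = 1.43709 ≈ 1.4371 bits

D_KL(Q||P) = Σ Q(x) log₂(Q(x)/P(x))

Computing term by term:
  Q(1)·log₂(Q(1)/P(1)) = 0.6903·log₂(0.6903/0.0655) = 2.34540
  Q(2)·log₂(Q(2)/P(2)) = 0.1422·log₂(0.1422/0.5062) = -0.26048
  Q(3)·log₂(Q(3)/P(3)) = 0.0325·log₂(0.0325/0.0099) = 0.05574
  Q(4)·log₂(Q(4)/P(4)) = 0.0499·log₂(0.0499/0.0658) = -0.01991
  Q(5)·log₂(Q(5)/P(5)) = 0.0851·log₂(0.0851/0.3526) = -0.17452

D_KL(Q||P) = 2.34540 - 0.26048 + 0.05574 - 0.01991 - 0.17452 = 1.94623 ≈ 1.9462 bits

These are NOT equal (difference: 0.5091 bits). KL divergence is asymmetric: D_KL(P||Q) ≠ D_KL(Q||P) in general.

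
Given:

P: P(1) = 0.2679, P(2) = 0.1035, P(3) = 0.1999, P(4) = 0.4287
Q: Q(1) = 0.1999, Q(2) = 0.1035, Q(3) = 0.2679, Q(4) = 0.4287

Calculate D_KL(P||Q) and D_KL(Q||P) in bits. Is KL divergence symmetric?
D_KL(P||Q) = 0.0287 bits, D_KL(Q||P) = 0.0287 bits. The two values coincide for this particular pair, but no — KL divergence is not symmetric in general.

D_KL(P||Q) = Σ P(x) log₂(P(x)/Q(x))

Computing term by term:
  P(1)·log₂(P(1)/Q(1)) = 0.2679·log₂(0.2679/0.1999) = 0.11317
  P(2)·log₂(P(2)/Q(2)) = 0.1035·log₂(0.1035/0.1035) = 0.00000
  P(3)·log₂(P(3)/Q(3)) = 0.1999·log₂(0.1999/0.2679) = -0.08444
  P(4)·log₂(P(4)/Q(4)) = 0.4287·log₂(0.4287/0.4287) = 0.00000

D_KL(P||Q) = 0.11317 + 0.00000 - 0.08444 + 0.00000 = 0.02873 ≈ 0.0287 bits

D_KL(Q||P) = Σ Q(x) log₂(Q(x)/P(x))

Computing term by term:
  Q(1)·log₂(Q(1)/P(1)) = 0.1999·log₂(0.1999/0.2679) = -0.08444
  Q(2)·log₂(Q(2)/P(2)) = 0.1035·log₂(0.1035/0.1035) = 0.00000
  Q(3)·log₂(Q(3)/P(3)) = 0.2679·log₂(0.2679/0.1999) = 0.11317
  Q(4)·log₂(Q(4)/P(4)) = 0.4287·log₂(0.4287/0.4287) = 0.00000

D_KL(Q||P) = -0.08444 + 0.00000 + 0.11317 + 0.00000 = 0.02873 ≈ 0.0287 bits

These ARE equal here. Q is P with outcomes relabeled (Q(1) = P(3), Q(3) = P(1)) by a relabeling that is its own inverse, so the two sums contain exactly the same terms in a different order. This is a special case — KL divergence is not symmetric in general: D_KL(P||Q) ≠ D_KL(Q||P) for most P, Q.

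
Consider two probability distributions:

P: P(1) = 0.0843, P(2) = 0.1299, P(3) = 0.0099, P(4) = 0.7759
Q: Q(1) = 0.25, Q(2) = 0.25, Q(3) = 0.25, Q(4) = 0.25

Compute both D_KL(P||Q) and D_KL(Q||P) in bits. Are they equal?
D_KL(P||Q) = 0.9668 bits, D_KL(Q||P) = 1.3843 bits. No, they are not equal.

D_KL(P||Q) = Σ P(x) log₂(P(x)/Q(x))

Computing term by term:
  P(1)·log₂(P(1)/Q(1)) = 0.0843·log₂(0.0843/0.25) = -0.13221
  P(2)·log₂(P(2)/Q(2)) = 0.1299·log₂(0.1299/0.25) = -0.12269
  P(3)·log₂(P(3)/Q(3)) = 0.0099·log₂(0.0099/0.25) = -0.04612
  P(4)·log₂(P(4)/Q(4)) = 0.7759·log₂(0.7759/0.25) = 1.26778

D_KL(P||Q) = -0.13221 - 0.12269 - 0.04612 + 1.26778 = 0.96676 ≈ 0.9668 bits

D_KL(Q||P) = Σ Q(x) log₂(Q(x)/P(x))

Computing term by term:
  Q(1)·log₂(Q(1)/P(1)) = 0.25·log₂(0.25/0.0843) = 0.39208
  Q(2)·log₂(Q(2)/P(2)) = 0.25·log₂(0.25/0.1299) = 0.23613
  Q(3)·log₂(Q(3)/P(3)) = 0.25·log₂(0.25/0.0099) = 1.16459
  Q(4)·log₂(Q(4)/P(4)) = 0.25·log₂(0.25/0.7759) = -0.40849

D_KL(Q||P) = 0.39208 + 0.23613 + 1.16459 - 0.40849 = 1.38431 ≈ 1.3843 bits

These are NOT equal (difference: 0.4175 bits). KL divergence is asymmetric: D_KL(P||Q) ≠ D_KL(Q||P) in general.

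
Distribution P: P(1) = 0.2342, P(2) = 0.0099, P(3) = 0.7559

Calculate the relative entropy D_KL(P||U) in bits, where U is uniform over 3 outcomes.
0.7234 bits

U(i) = 1/3 for all i

D_KL(P||U) = Σ P(x) log₂(P(x) / (1/3))
           = Σ P(x) log₂(P(x)) + log₂(3)
           = log₂(3) - H(P)

H(P) = -Σ P(x) log₂(P(x)):
  -P(1)·log₂(P(1)) = -(0.2342)·log₂(0.2342) = 0.49046
  -P(2)·log₂(P(2)) = -(0.0099)·log₂(0.0099) = 0.06592
  -P(3)·log₂(P(3)) = -(0.7559)·log₂(0.7559) = 0.30518
H(P) = 0.49046 + 0.06592 + 0.30518 = 0.86156 bits

log₂(3) = 1.58496 bits

D_KL(P||U) = 1.58496 - 0.86156 = 0.72340 ≈ 0.7234 bits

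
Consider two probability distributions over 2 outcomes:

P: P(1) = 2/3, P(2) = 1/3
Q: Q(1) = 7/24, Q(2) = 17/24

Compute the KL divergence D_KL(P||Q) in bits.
0.4326 bits

D_KL(P||Q) = Σ P(x) log₂(P(x)/Q(x))

Computing term by term:
  P(1)·log₂(P(1)/Q(1)) = (2/3)·log₂((2/3)/(7/24)) = 0.79510
  P(2)·log₂(P(2)/Q(2)) = (1/3)·log₂((1/3)/(17/24)) = -0.36249

D_KL(P||Q) = 0.79510 - 0.36249 = 0.43261 ≈ 0.4326 bits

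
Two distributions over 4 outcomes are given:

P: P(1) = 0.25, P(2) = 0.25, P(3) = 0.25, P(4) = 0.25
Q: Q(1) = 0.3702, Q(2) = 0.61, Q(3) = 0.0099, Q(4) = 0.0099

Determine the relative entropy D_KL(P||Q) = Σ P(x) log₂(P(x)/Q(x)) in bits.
1.8659 bits

D_KL(P||Q) = Σ P(x) log₂(P(x)/Q(x))

Computing term by term:
  P(1)·log₂(P(1)/Q(1)) = 0.25·log₂(0.25/0.3702) = -0.14159
  P(2)·log₂(P(2)/Q(2)) = 0.25·log₂(0.25/0.61) = -0.32172
  P(3)·log₂(P(3)/Q(3)) = 0.25·log₂(0.25/0.0099) = 1.16459
  P(4)·log₂(P(4)/Q(4)) = 0.25·log₂(0.25/0.0099) = 1.16459

D_KL(P||Q) = -0.14159 - 0.32172 + 1.16459 + 1.16459 = 1.86587 ≈ 1.8659 bits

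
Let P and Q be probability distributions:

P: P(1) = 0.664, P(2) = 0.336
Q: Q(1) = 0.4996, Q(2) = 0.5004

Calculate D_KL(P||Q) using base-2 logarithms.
0.0794 bits

D_KL(P||Q) = Σ P(x) log₂(P(x)/Q(x))

Computing term by term:
  P(1)·log₂(P(1)/Q(1)) = 0.664·log₂(0.664/0.4996) = 0.27251
  P(2)·log₂(P(2)/Q(2)) = 0.336·log₂(0.336/0.5004) = -0.19307

D_KL(P||Q) = 0.27251 - 0.19307 = 0.07944 ≈ 0.0794 bits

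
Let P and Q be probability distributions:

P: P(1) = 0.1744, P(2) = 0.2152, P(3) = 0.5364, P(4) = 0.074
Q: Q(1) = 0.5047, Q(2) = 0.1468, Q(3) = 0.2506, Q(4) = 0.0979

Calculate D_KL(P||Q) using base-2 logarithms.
0.4104 bits

D_KL(P||Q) = Σ P(x) log₂(P(x)/Q(x))

Computing term by term:
  P(1)·log₂(P(1)/Q(1)) = 0.1744·log₂(0.1744/0.5047) = -0.26736
  P(2)·log₂(P(2)/Q(2)) = 0.2152·log₂(0.2152/0.1468) = 0.11875
  P(3)·log₂(P(3)/Q(3)) = 0.5364·log₂(0.5364/0.2506) = 0.58893
  P(4)·log₂(P(4)/Q(4)) = 0.074·log₂(0.074/0.0979) = -0.02988

D_KL(P||Q) = -0.26736 + 0.11875 + 0.58893 - 0.02988 = 0.41044 ≈ 0.4104 bits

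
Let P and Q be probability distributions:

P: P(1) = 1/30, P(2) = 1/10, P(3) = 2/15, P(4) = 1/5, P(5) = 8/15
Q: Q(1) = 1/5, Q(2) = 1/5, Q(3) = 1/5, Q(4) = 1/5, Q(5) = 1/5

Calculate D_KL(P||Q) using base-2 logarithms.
0.4905 bits

D_KL(P||Q) = Σ P(x) log₂(P(x)/Q(x))

Computing term by term:
  P(1)·log₂(P(1)/Q(1)) = (1/30)·log₂((1/30)/(1/5)) = -0.08617
  P(2)·log₂(P(2)/Q(2)) = (1/10)·log₂((1/10)/(1/5)) = -0.10000
  P(3)·log₂(P(3)/Q(3)) = (2/15)·log₂((2/15)/(1/5)) = -0.07800
  P(4)·log₂(P(4)/Q(4)) = (1/5)·log₂((1/5)/(1/5)) = 0.00000
  P(5)·log₂(P(5)/Q(5)) = (8/15)·log₂((8/15)/(1/5)) = 0.75469

D_KL(P||Q) = -0.08617 - 0.10000 - 0.07800 + 0.00000 + 0.75469 = 0.49052 ≈ 0.4905 bits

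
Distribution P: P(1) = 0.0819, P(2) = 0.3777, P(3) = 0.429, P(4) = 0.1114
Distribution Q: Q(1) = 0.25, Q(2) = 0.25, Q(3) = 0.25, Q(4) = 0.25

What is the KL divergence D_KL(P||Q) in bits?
0.2973 bits

D_KL(P||Q) = Σ P(x) log₂(P(x)/Q(x))

Computing term by term:
  P(1)·log₂(P(1)/Q(1)) = 0.0819·log₂(0.0819/0.25) = -0.13186
  P(2)·log₂(P(2)/Q(2)) = 0.3777·log₂(0.3777/0.25) = 0.22485
  P(3)·log₂(P(3)/Q(3)) = 0.429·log₂(0.429/0.25) = 0.33421
  P(4)·log₂(P(4)/Q(4)) = 0.1114·log₂(0.1114/0.25) = -0.12991

D_KL(P||Q) = -0.13186 + 0.22485 + 0.33421 - 0.12991 = 0.29729 ≈ 0.2973 bits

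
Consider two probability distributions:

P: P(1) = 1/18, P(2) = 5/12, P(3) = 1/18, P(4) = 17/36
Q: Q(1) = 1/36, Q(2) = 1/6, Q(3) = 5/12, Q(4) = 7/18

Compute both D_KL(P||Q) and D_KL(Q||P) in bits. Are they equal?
D_KL(P||Q) = 0.5771 bits, D_KL(Q||P) = 0.8542 bits. No, they are not equal.

D_KL(P||Q) = Σ P(x) log₂(P(x)/Q(x))

Computing term by term:
  P(1)·log₂(P(1)/Q(1)) = (1/18)·log₂((1/18)/(1/36)) = 0.05556
  P(2)·log₂(P(2)/Q(2)) = (5/12)·log₂((5/12)/(1/6)) = 0.55080
  P(3)·log₂(P(3)/Q(3)) = (1/18)·log₂((1/18)/(5/12)) = -0.16149
  P(4)·log₂(P(4)/Q(4)) = (17/36)·log₂((17/36)/(7/18)) = 0.13227

D_KL(P||Q) = 0.05556 + 0.55080 - 0.16149 + 0.13227 = 0.57714 ≈ 0.5771 bits

D_KL(Q||P) = Σ Q(x) log₂(Q(x)/P(x))

Computing term by term:
  Q(1)·log₂(Q(1)/P(1)) = (1/36)·log₂((1/36)/(1/18)) = -0.02778
  Q(2)·log₂(Q(2)/P(2)) = (1/6)·log₂((1/6)/(5/12)) = -0.22032
  Q(3)·log₂(Q(3)/P(3)) = (5/12)·log₂((5/12)/(1/18)) = 1.21120
  Q(4)·log₂(Q(4)/P(4)) = (7/18)·log₂((7/18)/(17/36)) = -0.10893

D_KL(Q||P) = -0.02778 - 0.22032 + 1.21120 - 0.10893 = 0.85417 ≈ 0.8542 bits

These are NOT equal (difference: 0.2771 bits). KL divergence is asymmetric: D_KL(P||Q) ≠ D_KL(Q||P) in general.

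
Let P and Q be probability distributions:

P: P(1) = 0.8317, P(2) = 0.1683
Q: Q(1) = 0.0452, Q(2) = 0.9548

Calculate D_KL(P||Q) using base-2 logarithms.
3.0731 bits

D_KL(P||Q) = Σ P(x) log₂(P(x)/Q(x))

Computing term by term:
  P(1)·log₂(P(1)/Q(1)) = 0.8317·log₂(0.8317/0.0452) = 3.49453
  P(2)·log₂(P(2)/Q(2)) = 0.1683·log₂(0.1683/0.9548) = -0.42145

D_KL(P||Q) = 3.49453 - 0.42145 = 3.07308 ≈ 3.0731 bits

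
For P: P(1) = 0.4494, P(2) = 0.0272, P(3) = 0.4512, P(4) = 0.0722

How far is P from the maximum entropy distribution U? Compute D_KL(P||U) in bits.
0.5482 bits

U(i) = 1/4 for all i

D_KL(P||U) = Σ P(x) log₂(P(x) / (1/4))
           = Σ P(x) log₂(P(x)) + log₂(4)
           = log₂(4) - H(P)

H(P) = -Σ P(x) log₂(P(x)):
  -P(1)·log₂(P(1)) = -(0.4494)·log₂(0.4494) = 0.51858
  -P(2)·log₂(P(2)) = -(0.0272)·log₂(0.0272) = 0.14145
  -P(3)·log₂(P(3)) = -(0.4512)·log₂(0.4512) = 0.51805
  -P(4)·log₂(P(4)) = -(0.0722)·log₂(0.0722) = 0.27377
H(P) = 0.51858 + 0.14145 + 0.51805 + 0.27377 = 1.45185 bits

log₂(4) = 2.00000 bits

D_KL(P||U) = 2.00000 - 1.45185 = 0.54815 ≈ 0.5482 bits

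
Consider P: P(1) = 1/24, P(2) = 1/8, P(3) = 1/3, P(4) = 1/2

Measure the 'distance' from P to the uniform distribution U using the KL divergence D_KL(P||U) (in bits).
0.4056 bits

U(i) = 1/4 for all i

D_KL(P||U) = Σ P(x) log₂(P(x) / (1/4))
           = Σ P(x) log₂(P(x)) + log₂(4)
           = log₂(4) - H(P)

H(P) = -Σ P(x) log₂(P(x)):
  -P(1)·log₂(P(1)) = -(1/24)·log₂(1/24) = 0.19104
  -P(2)·log₂(P(2)) = -(1/8)·log₂(1/8) = 0.37500
  -P(3)·log₂(P(3)) = -(1/3)·log₂(1/3) = 0.52832
  -P(4)·log₂(P(4)) = -(1/2)·log₂(1/2) = 0.50000
H(P) = 0.19104 + 0.37500 + 0.52832 + 0.50000 = 1.59436 bits

log₂(4) = 2.00000 bits

D_KL(P||U) = 2.00000 - 1.59436 = 0.40564 ≈ 0.4056 bits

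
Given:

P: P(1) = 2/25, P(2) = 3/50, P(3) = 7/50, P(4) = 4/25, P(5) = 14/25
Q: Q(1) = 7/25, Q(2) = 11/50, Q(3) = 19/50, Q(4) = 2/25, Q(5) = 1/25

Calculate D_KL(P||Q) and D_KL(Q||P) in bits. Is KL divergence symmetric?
D_KL(P||Q) = 1.8334 bits, D_KL(Q||P) = 1.2336 bits. No, KL divergence is not symmetric.

D_KL(P||Q) = Σ P(x) log₂(P(x)/Q(x))

Computing term by term:
  P(1)·log₂(P(1)/Q(1)) = (2/25)·log₂((2/25)/(7/25)) = -0.14459
  P(2)·log₂(P(2)/Q(2)) = (3/50)·log₂((3/50)/(11/50)) = -0.11247
  P(3)·log₂(P(3)/Q(3)) = (7/50)·log₂((7/50)/(19/50)) = -0.20168
  P(4)·log₂(P(4)/Q(4)) = (4/25)·log₂((4/25)/(2/25)) = 0.16000
  P(5)·log₂(P(5)/Q(5)) = (14/25)·log₂((14/25)/(1/25)) = 2.13212

D_KL(P||Q) = -0.14459 - 0.11247 - 0.20168 + 0.16000 + 2.13212 = 1.83338 ≈ 1.8334 bits

D_KL(Q||P) = Σ Q(x) log₂(Q(x)/P(x))

Computing term by term:
  Q(1)·log₂(Q(1)/P(1)) = (7/25)·log₂((7/25)/(2/25)) = 0.50606
  Q(2)·log₂(Q(2)/P(2)) = (11/50)·log₂((11/50)/(3/50)) = 0.41238
  Q(3)·log₂(Q(3)/P(3)) = (19/50)·log₂((19/50)/(7/50)) = 0.54742
  Q(4)·log₂(Q(4)/P(4)) = (2/25)·log₂((2/25)/(4/25)) = -0.08000
  Q(5)·log₂(Q(5)/P(5)) = (1/25)·log₂((1/25)/(14/25)) = -0.15229

D_KL(Q||P) = 0.50606 + 0.41238 + 0.54742 - 0.08000 - 0.15229 = 1.23357 ≈ 1.2336 bits

These are NOT equal (difference: 0.5998 bits). KL divergence is asymmetric: D_KL(P||Q) ≠ D_KL(Q||P) in general.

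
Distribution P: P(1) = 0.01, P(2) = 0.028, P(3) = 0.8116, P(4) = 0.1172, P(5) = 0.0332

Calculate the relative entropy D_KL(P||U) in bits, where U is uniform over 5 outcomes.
1.3410 bits

U(i) = 1/5 for all i

D_KL(P||U) = Σ P(x) log₂(P(x) / (1/5))
           = Σ P(x) log₂(P(x)) + log₂(5)
           = log₂(5) - H(P)

H(P) = -Σ P(x) log₂(P(x)):
  -P(1)·log₂(P(1)) = -(0.01)·log₂(0.01) = 0.06644
  -P(2)·log₂(P(2)) = -(0.028)·log₂(0.028) = 0.14444
  -P(3)·log₂(P(3)) = -(0.8116)·log₂(0.8116) = 0.24442
  -P(4)·log₂(P(4)) = -(0.1172)·log₂(0.1172) = 0.36249
  -P(5)·log₂(P(5)) = -(0.0332)·log₂(0.0332) = 0.16310
H(P) = 0.06644 + 0.14444 + 0.24442 + 0.36249 + 0.16310 = 0.98089 bits

log₂(5) = 2.32193 bits

D_KL(P||U) = 2.32193 - 0.98089 = 1.34104 ≈ 1.3410 bits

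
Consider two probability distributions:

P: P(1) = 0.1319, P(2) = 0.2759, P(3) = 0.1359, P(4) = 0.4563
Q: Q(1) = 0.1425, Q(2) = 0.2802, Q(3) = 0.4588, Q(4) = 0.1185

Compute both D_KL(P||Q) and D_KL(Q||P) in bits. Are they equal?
D_KL(P||Q) = 0.6281 bits, D_KL(Q||P) = 0.5970 bits. No, they are not equal.

D_KL(P||Q) = Σ P(x) log₂(P(x)/Q(x))

Computing term by term:
  P(1)·log₂(P(1)/Q(1)) = 0.1319·log₂(0.1319/0.1425) = -0.01471
  P(2)·log₂(P(2)/Q(2)) = 0.2759·log₂(0.2759/0.2802) = -0.00616
  P(3)·log₂(P(3)/Q(3)) = 0.1359·log₂(0.1359/0.4588) = -0.23855
  P(4)·log₂(P(4)/Q(4)) = 0.4563·log₂(0.4563/0.1185) = 0.88755

D_KL(P||Q) = -0.01471 - 0.00616 - 0.23855 + 0.88755 = 0.62813 ≈ 0.6281 bits

D_KL(Q||P) = Σ Q(x) log₂(Q(x)/P(x))

Computing term by term:
  Q(1)·log₂(Q(1)/P(1)) = 0.1425·log₂(0.1425/0.1319) = 0.01589
  Q(2)·log₂(Q(2)/P(2)) = 0.2802·log₂(0.2802/0.2759) = 0.00625
  Q(3)·log₂(Q(3)/P(3)) = 0.4588·log₂(0.4588/0.1359) = 0.80534
  Q(4)·log₂(Q(4)/P(4)) = 0.1185·log₂(0.1185/0.4563) = -0.23049

D_KL(Q||P) = 0.01589 + 0.00625 + 0.80534 - 0.23049 = 0.59699 ≈ 0.5970 bits

These are NOT equal (difference: 0.0311 bits). KL divergence is asymmetric: D_KL(P||Q) ≠ D_KL(Q||P) in general.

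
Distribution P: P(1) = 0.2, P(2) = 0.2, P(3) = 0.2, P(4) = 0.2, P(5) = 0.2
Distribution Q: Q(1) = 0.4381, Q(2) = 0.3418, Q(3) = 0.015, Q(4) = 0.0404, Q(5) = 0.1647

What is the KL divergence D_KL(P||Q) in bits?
0.8841 bits

D_KL(P||Q) = Σ P(x) log₂(P(x)/Q(x))

Computing term by term:
  P(1)·log₂(P(1)/Q(1)) = 0.2·log₂(0.2/0.4381) = -0.22625
  P(2)·log₂(P(2)/Q(2)) = 0.2·log₂(0.2/0.3418) = -0.15463
  P(3)·log₂(P(3)/Q(3)) = 0.2·log₂(0.2/0.015) = 0.74739
  P(4)·log₂(P(4)/Q(4)) = 0.2·log₂(0.2/0.0404) = 0.46151
  P(5)·log₂(P(5)/Q(5)) = 0.2·log₂(0.2/0.1647) = 0.05603

D_KL(P||Q) = -0.22625 - 0.15463 + 0.74739 + 0.46151 + 0.05603 = 0.88405 ≈ 0.8841 bits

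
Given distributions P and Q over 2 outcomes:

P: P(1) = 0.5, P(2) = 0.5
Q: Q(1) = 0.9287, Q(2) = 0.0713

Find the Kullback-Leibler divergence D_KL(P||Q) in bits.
0.9583 bits

D_KL(P||Q) = Σ P(x) log₂(P(x)/Q(x))

Computing term by term:
  P(1)·log₂(P(1)/Q(1)) = 0.5·log₂(0.5/0.9287) = -0.44664
  P(2)·log₂(P(2)/Q(2)) = 0.5·log₂(0.5/0.0713) = 1.40498

D_KL(P||Q) = -0.44664 + 1.40498 = 0.95834 ≈ 0.9583 bits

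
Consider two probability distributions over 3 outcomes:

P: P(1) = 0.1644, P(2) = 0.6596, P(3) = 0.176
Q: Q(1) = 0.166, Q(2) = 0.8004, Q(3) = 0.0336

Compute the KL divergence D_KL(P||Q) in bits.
0.2341 bits

D_KL(P||Q) = Σ P(x) log₂(P(x)/Q(x))

Computing term by term:
  P(1)·log₂(P(1)/Q(1)) = 0.1644·log₂(0.1644/0.166) = -0.00230
  P(2)·log₂(P(2)/Q(2)) = 0.6596·log₂(0.6596/0.8004) = -0.18411
  P(3)·log₂(P(3)/Q(3)) = 0.176·log₂(0.176/0.0336) = 0.42047

D_KL(P||Q) = -0.00230 - 0.18411 + 0.42047 = 0.23406 ≈ 0.2341 bits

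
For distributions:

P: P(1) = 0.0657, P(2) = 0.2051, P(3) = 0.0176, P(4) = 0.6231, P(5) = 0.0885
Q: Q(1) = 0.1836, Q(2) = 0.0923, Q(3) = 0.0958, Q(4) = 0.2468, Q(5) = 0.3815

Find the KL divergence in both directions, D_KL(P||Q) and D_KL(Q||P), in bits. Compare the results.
D_KL(P||Q) = 0.7418 bits, D_KL(Q||P) = 0.8745 bits. D_KL(Q||P) is larger than D_KL(P||Q) by 0.1327 bits; the two directions differ.

D_KL(P||Q) = Σ P(x) log₂(P(x)/Q(x))

Computing term by term:
  P(1)·log₂(P(1)/Q(1)) = 0.0657·log₂(0.0657/0.1836) = -0.09741
  P(2)·log₂(P(2)/Q(2)) = 0.2051·log₂(0.2051/0.0923) = 0.23626
  P(3)·log₂(P(3)/Q(3)) = 0.0176·log₂(0.0176/0.0958) = -0.04302
  P(4)·log₂(P(4)/Q(4)) = 0.6231·log₂(0.6231/0.2468) = 0.83254
  P(5)·log₂(P(5)/Q(5)) = 0.0885·log₂(0.0885/0.3815) = -0.18655

D_KL(P||Q) = -0.09741 + 0.23626 - 0.04302 + 0.83254 - 0.18655 = 0.74182 ≈ 0.7418 bits

D_KL(Q||P) = Σ Q(x) log₂(Q(x)/P(x))

Computing term by term:
  Q(1)·log₂(Q(1)/P(1)) = 0.1836·log₂(0.1836/0.0657) = 0.27221
  Q(2)·log₂(Q(2)/P(2)) = 0.0923·log₂(0.0923/0.2051) = -0.10632
  Q(3)·log₂(Q(3)/P(3)) = 0.0958·log₂(0.0958/0.0176) = 0.23418
  Q(4)·log₂(Q(4)/P(4)) = 0.2468·log₂(0.2468/0.6231) = -0.32975
  Q(5)·log₂(Q(5)/P(5)) = 0.3815·log₂(0.3815/0.0885) = 0.80418

D_KL(Q||P) = 0.27221 - 0.10632 + 0.23418 - 0.32975 + 0.80418 = 0.87450 ≈ 0.8745 bits

These are NOT equal (difference: 0.1327 bits). KL divergence is asymmetric: D_KL(P||Q) ≠ D_KL(Q||P) in general.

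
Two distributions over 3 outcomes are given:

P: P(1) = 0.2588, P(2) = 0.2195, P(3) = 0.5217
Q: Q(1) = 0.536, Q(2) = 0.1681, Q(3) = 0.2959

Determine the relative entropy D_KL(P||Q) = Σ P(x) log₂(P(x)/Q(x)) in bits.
0.2395 bits

D_KL(P||Q) = Σ P(x) log₂(P(x)/Q(x))

Computing term by term:
  P(1)·log₂(P(1)/Q(1)) = 0.2588·log₂(0.2588/0.536) = -0.27184
  P(2)·log₂(P(2)/Q(2)) = 0.2195·log₂(0.2195/0.1681) = 0.08449
  P(3)·log₂(P(3)/Q(3)) = 0.5217·log₂(0.5217/0.2959) = 0.42681

D_KL(P||Q) = -0.27184 + 0.08449 + 0.42681 = 0.23946 ≈ 0.2395 bits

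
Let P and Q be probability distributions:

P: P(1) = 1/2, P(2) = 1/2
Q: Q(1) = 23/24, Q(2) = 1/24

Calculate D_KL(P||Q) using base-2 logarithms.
1.3232 bits

D_KL(P||Q) = Σ P(x) log₂(P(x)/Q(x))

Computing term by term:
  P(1)·log₂(P(1)/Q(1)) = (1/2)·log₂((1/2)/(23/24)) = -0.46930
  P(2)·log₂(P(2)/Q(2)) = (1/2)·log₂((1/2)/(1/24)) = 1.79248

D_KL(P||Q) = -0.46930 + 1.79248 = 1.32318 ≈ 1.3232 bits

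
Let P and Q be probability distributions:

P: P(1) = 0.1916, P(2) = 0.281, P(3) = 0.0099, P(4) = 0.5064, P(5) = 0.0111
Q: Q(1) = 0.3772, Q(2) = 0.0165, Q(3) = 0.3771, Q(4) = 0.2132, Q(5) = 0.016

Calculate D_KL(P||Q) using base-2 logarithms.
1.5362 bits

D_KL(P||Q) = Σ P(x) log₂(P(x)/Q(x))

Computing term by term:
  P(1)·log₂(P(1)/Q(1)) = 0.1916·log₂(0.1916/0.3772) = -0.18724
  P(2)·log₂(P(2)/Q(2)) = 0.281·log₂(0.281/0.0165) = 1.14930
  P(3)·log₂(P(3)/Q(3)) = 0.0099·log₂(0.0099/0.3771) = -0.05199
  P(4)·log₂(P(4)/Q(4)) = 0.5064·log₂(0.5064/0.2132) = 0.63202
  P(5)·log₂(P(5)/Q(5)) = 0.0111·log₂(0.0111/0.016) = -0.00586

D_KL(P||Q) = -0.18724 + 1.14930 - 0.05199 + 0.63202 - 0.00586 = 1.53623 ≈ 1.5362 bits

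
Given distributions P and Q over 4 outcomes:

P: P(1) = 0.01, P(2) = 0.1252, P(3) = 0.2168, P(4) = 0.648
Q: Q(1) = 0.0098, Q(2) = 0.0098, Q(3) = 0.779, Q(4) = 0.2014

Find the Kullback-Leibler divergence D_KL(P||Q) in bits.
1.1529 bits

D_KL(P||Q) = Σ P(x) log₂(P(x)/Q(x))

Computing term by term:
  P(1)·log₂(P(1)/Q(1)) = 0.01·log₂(0.01/0.0098) = 0.00029
  P(2)·log₂(P(2)/Q(2)) = 0.1252·log₂(0.1252/0.0098) = 0.46015
  P(3)·log₂(P(3)/Q(3)) = 0.2168·log₂(0.2168/0.779) = -0.40005
  P(4)·log₂(P(4)/Q(4)) = 0.648·log₂(0.648/0.2014) = 1.09248

D_KL(P||Q) = 0.00029 + 0.46015 - 0.40005 + 1.09248 = 1.15287 ≈ 1.1529 bits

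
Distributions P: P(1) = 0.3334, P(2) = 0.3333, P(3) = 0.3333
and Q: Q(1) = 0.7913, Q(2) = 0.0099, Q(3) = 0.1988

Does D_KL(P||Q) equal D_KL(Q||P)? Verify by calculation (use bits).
D_KL(P||Q) = 1.5237 bits, D_KL(Q||P) = 0.7883 bits. No — D_KL(P||Q) ≠ D_KL(Q||P) for this pair.

D_KL(P||Q) = Σ P(x) log₂(P(x)/Q(x))

Computing term by term:
  P(1)·log₂(P(1)/Q(1)) = 0.3334·log₂(0.3334/0.7913) = -0.41574
  P(2)·log₂(P(2)/Q(2)) = 0.3333·log₂(0.3333/0.0099) = 1.69091
  P(3)·log₂(P(3)/Q(3)) = 0.3333·log₂(0.3333/0.1988) = 0.24848

D_KL(P||Q) = -0.41574 + 1.69091 + 0.24848 = 1.52365 ≈ 1.5237 bits

D_KL(Q||P) = Σ Q(x) log₂(Q(x)/P(x))

Computing term by term:
  Q(1)·log₂(Q(1)/P(1)) = 0.7913·log₂(0.7913/0.3334) = 0.98673
  Q(2)·log₂(Q(2)/P(2)) = 0.0099·log₂(0.0099/0.3333) = -0.05023
  Q(3)·log₂(Q(3)/P(3)) = 0.1988·log₂(0.1988/0.3333) = -0.14821

D_KL(Q||P) = 0.98673 - 0.05023 - 0.14821 = 0.78829 ≈ 0.7883 bits

These are NOT equal (difference: 0.7354 bits). KL divergence is asymmetric: D_KL(P||Q) ≠ D_KL(Q||P) in general.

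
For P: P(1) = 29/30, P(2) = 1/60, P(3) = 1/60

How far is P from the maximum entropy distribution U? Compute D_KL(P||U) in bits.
1.3408 bits

U(i) = 1/3 for all i

D_KL(P||U) = Σ P(x) log₂(P(x) / (1/3))
           = Σ P(x) log₂(P(x)) + log₂(3)
           = log₂(3) - H(P)

H(P) = -Σ P(x) log₂(P(x)):
  -P(1)·log₂(P(1)) = -(29/30)·log₂(29/30) = 0.04728
  -P(2)·log₂(P(2)) = -(1/60)·log₂(1/60) = 0.09845
  -P(3)·log₂(P(3)) = -(1/60)·log₂(1/60) = 0.09845
H(P) = 0.04728 + 0.09845 + 0.09845 = 0.24418 bits

log₂(3) = 1.58496 bits

D_KL(P||U) = 1.58496 - 0.24418 = 1.34078 ≈ 1.3408 bits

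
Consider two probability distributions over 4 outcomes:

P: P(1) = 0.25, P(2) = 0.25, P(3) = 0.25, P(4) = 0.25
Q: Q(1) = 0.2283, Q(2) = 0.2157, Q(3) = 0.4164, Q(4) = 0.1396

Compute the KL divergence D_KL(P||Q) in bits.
0.1121 bits

D_KL(P||Q) = Σ P(x) log₂(P(x)/Q(x))

Computing term by term:
  P(1)·log₂(P(1)/Q(1)) = 0.25·log₂(0.25/0.2283) = 0.03275
  P(2)·log₂(P(2)/Q(2)) = 0.25·log₂(0.25/0.2157) = 0.05323
  P(3)·log₂(P(3)/Q(3)) = 0.25·log₂(0.25/0.4164) = -0.18401
  P(4)·log₂(P(4)/Q(4)) = 0.25·log₂(0.25/0.1396) = 0.21016

D_KL(P||Q) = 0.03275 + 0.05323 - 0.18401 + 0.21016 = 0.11213 ≈ 0.1121 bits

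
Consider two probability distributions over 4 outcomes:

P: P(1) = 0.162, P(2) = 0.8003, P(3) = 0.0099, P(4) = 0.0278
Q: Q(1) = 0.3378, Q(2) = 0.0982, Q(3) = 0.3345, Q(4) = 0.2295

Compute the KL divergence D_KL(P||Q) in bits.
2.1156 bits

D_KL(P||Q) = Σ P(x) log₂(P(x)/Q(x))

Computing term by term:
  P(1)·log₂(P(1)/Q(1)) = 0.162·log₂(0.162/0.3378) = -0.17175
  P(2)·log₂(P(2)/Q(2)) = 0.8003·log₂(0.8003/0.0982) = 2.42230
  P(3)·log₂(P(3)/Q(3)) = 0.0099·log₂(0.0099/0.3345) = -0.05028
  P(4)·log₂(P(4)/Q(4)) = 0.0278·log₂(0.0278/0.2295) = -0.08466

D_KL(P||Q) = -0.17175 + 2.42230 - 0.05028 - 0.08466 = 2.11561 ≈ 2.1156 bits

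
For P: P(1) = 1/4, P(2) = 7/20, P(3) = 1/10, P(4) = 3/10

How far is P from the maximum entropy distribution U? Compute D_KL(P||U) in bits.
0.1166 bits

U(i) = 1/4 for all i

D_KL(P||U) = Σ P(x) log₂(P(x) / (1/4))
           = Σ P(x) log₂(P(x)) + log₂(4)
           = log₂(4) - H(P)

H(P) = -Σ P(x) log₂(P(x)):
  -P(1)·log₂(P(1)) = -(1/4)·log₂(1/4) = 0.50000
  -P(2)·log₂(P(2)) = -(7/20)·log₂(7/20) = 0.53010
  -P(3)·log₂(P(3)) = -(1/10)·log₂(1/10) = 0.33219
  -P(4)·log₂(P(4)) = -(3/10)·log₂(3/10) = 0.52109
H(P) = 0.50000 + 0.53010 + 0.33219 + 0.52109 = 1.88338 bits

log₂(4) = 2.00000 bits

D_KL(P||U) = 2.00000 - 1.88338 = 0.11662 ≈ 0.1166 bits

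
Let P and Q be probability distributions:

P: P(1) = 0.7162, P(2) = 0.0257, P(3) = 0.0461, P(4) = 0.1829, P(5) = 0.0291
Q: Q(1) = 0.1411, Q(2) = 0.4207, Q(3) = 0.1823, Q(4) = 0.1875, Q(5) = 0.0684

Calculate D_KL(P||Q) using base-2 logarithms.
1.4410 bits

D_KL(P||Q) = Σ P(x) log₂(P(x)/Q(x))

Computing term by term:
  P(1)·log₂(P(1)/Q(1)) = 0.7162·log₂(0.7162/0.1411) = 1.67852
  P(2)·log₂(P(2)/Q(2)) = 0.0257·log₂(0.0257/0.4207) = -0.10365
  P(3)·log₂(P(3)/Q(3)) = 0.0461·log₂(0.0461/0.1823) = -0.09144
  P(4)·log₂(P(4)/Q(4)) = 0.1829·log₂(0.1829/0.1875) = -0.00655
  P(5)·log₂(P(5)/Q(5)) = 0.0291·log₂(0.0291/0.0684) = -0.03588

D_KL(P||Q) = 1.67852 - 0.10365 - 0.09144 - 0.00655 - 0.03588 = 1.44100 ≈ 1.4410 bits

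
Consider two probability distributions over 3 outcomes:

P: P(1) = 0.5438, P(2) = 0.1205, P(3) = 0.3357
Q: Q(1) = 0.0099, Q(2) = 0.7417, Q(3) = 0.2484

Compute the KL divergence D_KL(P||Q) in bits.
2.9728 bits

D_KL(P||Q) = Σ P(x) log₂(P(x)/Q(x))

Computing term by term:
  P(1)·log₂(P(1)/Q(1)) = 0.5438·log₂(0.5438/0.0099) = 3.14289
  P(2)·log₂(P(2)/Q(2)) = 0.1205·log₂(0.1205/0.7417) = -0.31593
  P(3)·log₂(P(3)/Q(3)) = 0.3357·log₂(0.3357/0.2484) = 0.14586

D_KL(P||Q) = 3.14289 - 0.31593 + 0.14586 = 2.97282 ≈ 2.9728 bits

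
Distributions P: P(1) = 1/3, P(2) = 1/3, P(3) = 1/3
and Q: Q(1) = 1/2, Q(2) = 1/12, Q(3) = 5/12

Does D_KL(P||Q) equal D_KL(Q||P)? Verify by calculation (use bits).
D_KL(P||Q) = 0.3644 bits, D_KL(Q||P) = 0.2600 bits. No — D_KL(P||Q) ≠ D_KL(Q||P) for this pair.

D_KL(P||Q) = Σ P(x) log₂(P(x)/Q(x))

Computing term by term:
  P(1)·log₂(P(1)/Q(1)) = (1/3)·log₂((1/3)/(1/2)) = -0.19499
  P(2)·log₂(P(2)/Q(2)) = (1/3)·log₂((1/3)/(1/12)) = 0.66667
  P(3)·log₂(P(3)/Q(3)) = (1/3)·log₂((1/3)/(5/12)) = -0.10731

D_KL(P||Q) = -0.19499 + 0.66667 - 0.10731 = 0.36437 ≈ 0.3644 bits

D_KL(Q||P) = Σ Q(x) log₂(Q(x)/P(x))

Computing term by term:
  Q(1)·log₂(Q(1)/P(1)) = (1/2)·log₂((1/2)/(1/3)) = 0.29248
  Q(2)·log₂(Q(2)/P(2)) = (1/12)·log₂((1/12)/(1/3)) = -0.16667
  Q(3)·log₂(Q(3)/P(3)) = (5/12)·log₂((5/12)/(1/3)) = 0.13414

D_KL(Q||P) = 0.29248 - 0.16667 + 0.13414 = 0.25995 ≈ 0.2600 bits

These are NOT equal (difference: 0.1044 bits). KL divergence is asymmetric: D_KL(P||Q) ≠ D_KL(Q||P) in general.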